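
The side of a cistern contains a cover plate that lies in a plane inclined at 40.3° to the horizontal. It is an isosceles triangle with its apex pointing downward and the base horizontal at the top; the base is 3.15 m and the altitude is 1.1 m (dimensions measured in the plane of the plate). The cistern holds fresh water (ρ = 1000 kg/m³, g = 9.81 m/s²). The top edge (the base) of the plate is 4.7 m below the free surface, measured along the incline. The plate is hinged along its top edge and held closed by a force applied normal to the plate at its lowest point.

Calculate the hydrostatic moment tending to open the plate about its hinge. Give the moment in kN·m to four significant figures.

M ≈ 21.16 kN·m

γ = ρg = 1000 × 9.81 = 9810 N/m³ = 9.81 kN/m³.
Let θ = 40.3° be the plate's angle to the horizontal; measure y along the incline from where the plane meets the free surface. Vertical depth h = y·sinθ with sinθ = 0.646790.
With the apex down, the centroid sits h/3 = 1.1/3 = 0.366667 m below the base (the top edge), so y_c = 4.7 + 0.366667 = 5.06667 m and h_c = 5.06667 × 0.646790 = 3.27707 m.
A = ½ × 3.15 × 1.1 = 1.7325 m².
Resultant F = γ·h_c·A = 9.81 × 3.27707 × 1.7325 = 55.6965 kN.
I_c = b·h³/36 = 3.15 × 1.1³/36 = 0.116463 m⁴.
Centre of pressure: y_p = y_c + I_c/(y_c·A) = 5.06667 + 0.116463/(5.06667 × 1.7325) = 5.06667 + 0.0132676 = 5.07994 m along the plane.
The resultant acts 0.366667 + 0.0132676 = 0.379935 m (along the plate) below the hinge at the top edge, so the moment about the hinge is M = F × 0.379935 = 55.6965 × 0.379935 = 21.161 kN·m.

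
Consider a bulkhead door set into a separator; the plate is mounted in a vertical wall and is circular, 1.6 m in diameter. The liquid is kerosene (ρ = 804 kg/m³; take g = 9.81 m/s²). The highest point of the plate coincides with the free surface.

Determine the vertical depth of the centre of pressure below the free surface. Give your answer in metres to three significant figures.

γ = ρg = 804 × 9.81 / 1000 = 7.88724 kN/m³.
The centroid is at the centre, 0.8 m below the top of the plate, so the centroid depth is h_c = 0.8 m.
A = π(0.8)² = 2.01062 m².
Resultant F = γ·h_c·A = 7.88724 × 0.8 × 2.01062 = 12.6866 kN.
I_c = πr⁴/4 = π × 0.8⁴/4 = 0.321699 m⁴.
Centre of pressure: y_p = y_c + I_c/(y_c·A) = 0.8 + 0.321699/(0.8 × 2.01062) = 0.8 + 0.2 = 1 m along the plane.

h_p = 1.00 m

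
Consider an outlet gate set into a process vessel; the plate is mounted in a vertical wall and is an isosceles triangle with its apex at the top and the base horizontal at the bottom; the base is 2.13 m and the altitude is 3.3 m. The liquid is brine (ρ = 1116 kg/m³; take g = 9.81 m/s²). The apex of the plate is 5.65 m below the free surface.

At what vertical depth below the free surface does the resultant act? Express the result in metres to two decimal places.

h_p = 7.93 m

γ = ρg = 1116 × 9.81 / 1000 = 10.94796 kN/m³.
With the apex up, the centroid sits 2h/3 = 2 × 3.3/3 = 2.2 m below the apex, so the centroid depth is h_c = 5.65 + 2.2 = 7.85 m.
A = ½ × 2.13 × 3.3 = 3.5145 m².
Resultant F = γ·h_c·A = 10.94796 × 7.85 × 3.5145 = 302.041 kN.
I_c = b·h³/36 = 2.13 × 3.3³/36 = 2.12627 m⁴.
Centre of pressure: y_p = y_c + I_c/(y_c·A) = 7.85 + 2.12627/(7.85 × 3.5145) = 7.85 + 0.07707 = 7.92707 m along the plane.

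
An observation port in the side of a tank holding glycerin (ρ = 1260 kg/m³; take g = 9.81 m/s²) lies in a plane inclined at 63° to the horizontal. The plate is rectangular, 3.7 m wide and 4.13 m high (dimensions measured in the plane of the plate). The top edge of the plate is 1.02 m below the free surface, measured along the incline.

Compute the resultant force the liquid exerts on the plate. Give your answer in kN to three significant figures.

γ = ρg = 1260 × 9.81 / 1000 = 12.3606 kN/m³.
Let θ = 63° be the plate's angle to the horizontal; measure y along the incline from where the plane meets the free surface. Vertical depth h = y·sinθ with sinθ = 0.891007.
The centroid lies 4.13/2 = 2.065 m below the top edge, so y_c = 1.02 + 2.065 = 3.085 m and h_c = 3.085 × 0.891007 = 2.74876 m.
A = 3.7 × 4.13 = 15.281 m².
Resultant F = γ·h_c·A = 12.3606 × 2.74876 × 15.281 = 519.192 kN.

F ≈ 519 kN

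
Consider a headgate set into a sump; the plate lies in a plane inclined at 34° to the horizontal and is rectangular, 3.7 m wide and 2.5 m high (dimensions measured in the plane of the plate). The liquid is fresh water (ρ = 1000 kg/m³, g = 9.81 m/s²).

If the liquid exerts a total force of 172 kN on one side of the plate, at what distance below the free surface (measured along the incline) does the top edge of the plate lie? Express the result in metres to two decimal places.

γ = ρg = 1000 × 9.81 = 9810 N/m³ = 9.81 kN/m³.
A = 3.7 × 2.5 = 9.25 m².
From F = γ·h_c·A, the centroid depth is h_c = 172/(9.81 × 9.25) = 1.89547 m.
Let θ = 34° be the plate's angle to the horizontal; measure y along the incline from where the plane meets the free surface. Vertical depth h = y·sinθ with sinθ = 0.559193.
Along the incline, y_c = h_c/sinθ = 1.89547/0.559193 = 3.38965 m.
The centroid lies 2.5/2 = 1.25 m below the top edge, so the top edge sits at y_top = 3.38965 − 1.25 = 2.13965 m along the incline.

y_top ≈ 2.14 m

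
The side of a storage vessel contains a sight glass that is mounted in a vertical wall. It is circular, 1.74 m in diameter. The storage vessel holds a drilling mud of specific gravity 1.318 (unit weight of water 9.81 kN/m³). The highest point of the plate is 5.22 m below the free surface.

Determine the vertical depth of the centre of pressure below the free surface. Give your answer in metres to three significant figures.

γ = 1.318 × 9.81 = 12.92958 kN/m³.
The centroid is at the centre, 0.87 m below the top of the plate, so the centroid depth is h_c = 5.22 + 0.87 = 6.09 m.
A = π(0.87)² = 2.37787 m².
Resultant F = γ·h_c·A = 12.92958 × 6.09 × 2.37787 = 187.236 kN.
I_c = πr⁴/4 = π × 0.87⁴/4 = 0.449953 m⁴.
Centre of pressure: y_p = y_c + I_c/(y_c·A) = 6.09 + 0.449953/(6.09 × 2.37787) = 6.09 + 0.0310715 = 6.12107 m along the plane.

h_p = 6.12 m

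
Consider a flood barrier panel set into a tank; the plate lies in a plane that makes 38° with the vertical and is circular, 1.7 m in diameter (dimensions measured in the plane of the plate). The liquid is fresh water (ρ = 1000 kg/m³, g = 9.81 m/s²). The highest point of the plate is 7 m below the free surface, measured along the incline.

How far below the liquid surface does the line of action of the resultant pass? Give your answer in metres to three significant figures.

γ = ρg = 1000 × 9.81 = 9810 N/m³ = 9.81 kN/m³.
The plate makes 38° with the vertical, i.e. θ = 90° − 38° = 52° to the horizontal. Measuring y along the incline from the free-surface line, vertical depth h = y·sinθ with sinθ = 0.788011.
The centroid is at the centre, 0.85 m below the top of the plate, so y_c = 7 + 0.85 = 7.85 m and h_c = 7.85 × 0.788011 = 6.18589 m.
A = π(0.85)² = 2.2698 m².
Resultant F = γ·h_c·A = 9.81 × 6.18589 × 2.2698 = 137.74 kN.
I_c = πr⁴/4 = π × 0.85⁴/4 = 0.409983 m⁴.
Centre of pressure: y_p = y_c + I_c/(y_c·A) = 7.85 + 0.409983/(7.85 × 2.2698) = 7.85 + 0.0230096 = 7.87301 m along the plane.
Vertically, h_p = y_p·sinθ = 7.87301 × 0.788011 = 6.20402 m.

h_p = 6.20 m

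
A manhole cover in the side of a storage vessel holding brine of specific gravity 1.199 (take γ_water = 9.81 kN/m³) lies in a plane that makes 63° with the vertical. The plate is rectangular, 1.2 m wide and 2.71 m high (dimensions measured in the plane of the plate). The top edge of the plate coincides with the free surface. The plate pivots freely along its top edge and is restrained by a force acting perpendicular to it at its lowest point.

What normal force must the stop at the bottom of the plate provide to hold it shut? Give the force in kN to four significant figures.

γ = 1.199 × 9.81 = 11.76219 kN/m³.
The plate makes 63° with the vertical, i.e. θ = 90° − 63° = 27° to the horizontal. Measuring y along the incline from the free-surface line, vertical depth h = y·sinθ with sinθ = 0.453990.
The centroid lies 2.71/2 = 1.355 m below the top edge, so y_c = 1.355 m and h_c = 1.355 × 0.453990 = 0.615156 m.
A = 1.2 × 2.71 = 3.252 m².
Resultant F = γ·h_c·A = 11.76219 × 0.615156 × 3.252 = 23.5301 kN.
I_c = b·h³/12 = 1.2 × 2.71³/12 = 1.99025 m⁴.
Centre of pressure: y_p = y_c + I_c/(y_c·A) = 1.355 + 1.99025/(1.355 × 3.252) = 1.355 + 0.451666 = 1.80667 m along the plane.
The resultant acts 1.355 + 0.451666 = 1.80667 m (along the plate) below the hinge at the top edge, so the moment about the hinge is M = F × 1.80667 = 23.5301 × 1.80667 = 42.5111 kN·m.
A normal force at the bottom, 2.71 m from the hinge, must supply this moment: P = 42.5111/2.71 = 15.6868 kN.

P ≈ 15.69 kN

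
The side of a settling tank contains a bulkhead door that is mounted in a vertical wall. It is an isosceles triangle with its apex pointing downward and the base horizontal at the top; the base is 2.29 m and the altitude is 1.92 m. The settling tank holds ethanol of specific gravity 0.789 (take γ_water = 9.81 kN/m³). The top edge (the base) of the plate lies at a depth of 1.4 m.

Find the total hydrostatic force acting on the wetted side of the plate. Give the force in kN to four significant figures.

F ≈ 34.71 kN

γ = 0.789 × 9.81 = 7.74009 kN/m³.
With the apex down, the centroid sits h/3 = 1.92/3 = 0.64 m below the base (the top edge), so the centroid depth is h_c = 1.4 + 0.64 = 2.04 m.
A = ½ × 2.29 × 1.92 = 2.1984 m².
Resultant F = γ·h_c·A = 7.74009 × 2.04 × 2.1984 = 34.7123 kN.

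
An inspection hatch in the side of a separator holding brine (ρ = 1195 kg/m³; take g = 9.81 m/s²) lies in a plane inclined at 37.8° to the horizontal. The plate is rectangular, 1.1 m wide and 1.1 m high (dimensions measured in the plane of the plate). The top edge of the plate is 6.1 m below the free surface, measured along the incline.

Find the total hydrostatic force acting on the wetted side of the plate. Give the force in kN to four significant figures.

γ = ρg = 1195 × 9.81 / 1000 = 11.72295 kN/m³.
Let θ = 37.8° be the plate's angle to the horizontal; measure y along the incline from where the plane meets the free surface. Vertical depth h = y·sinθ with sinθ = 0.612907.
The centroid lies 1.1/2 = 0.55 m below the top edge, so y_c = 6.1 + 0.55 = 6.65 m and h_c = 6.65 × 0.612907 = 4.07583 m.
A = 1.1 × 1.1 = 1.21 m².
Resultant F = γ·h_c·A = 11.72295 × 4.07583 × 1.21 = 57.8147 kN.

F ≈ 57.81 kN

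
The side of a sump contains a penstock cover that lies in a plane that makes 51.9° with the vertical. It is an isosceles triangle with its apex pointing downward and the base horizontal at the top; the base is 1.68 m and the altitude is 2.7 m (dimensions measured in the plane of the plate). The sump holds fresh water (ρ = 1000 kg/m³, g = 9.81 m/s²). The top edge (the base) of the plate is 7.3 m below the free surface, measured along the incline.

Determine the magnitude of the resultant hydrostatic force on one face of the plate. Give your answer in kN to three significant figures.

F ≈ 113 kN

γ = ρg = 1000 × 9.81 = 9810 N/m³ = 9.81 kN/m³.
The plate makes 51.9° with the vertical, i.e. θ = 90° − 51.9° = 38.1° to the horizontal. Measuring y along the incline from the free-surface line, vertical depth h = y·sinθ with sinθ = 0.617036.
With the apex down, the centroid sits h/3 = 2.7/3 = 0.9 m below the base (the top edge), so y_c = 7.3 + 0.9 = 8.2 m and h_c = 8.2 × 0.617036 = 5.0597 m.
A = ½ × 1.68 × 2.7 = 2.268 m².
Resultant F = γ·h_c·A = 9.81 × 5.0597 × 2.268 = 112.574 kN.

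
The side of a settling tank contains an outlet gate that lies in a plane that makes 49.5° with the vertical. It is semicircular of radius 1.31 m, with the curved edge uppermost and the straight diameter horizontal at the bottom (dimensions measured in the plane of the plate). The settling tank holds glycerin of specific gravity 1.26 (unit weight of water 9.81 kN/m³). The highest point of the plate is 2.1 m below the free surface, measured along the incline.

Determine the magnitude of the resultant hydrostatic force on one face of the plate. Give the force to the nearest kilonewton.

F ≈ 62 kN

γ = 1.26 × 9.81 = 12.3606 kN/m³.
The plate makes 49.5° with the vertical, i.e. θ = 90° − 49.5° = 40.5° to the horizontal. Measuring y along the incline from the free-surface line, vertical depth h = y·sinθ with sinθ = 0.649448.
The centroid lies 4r/(3π) = 0.555981 m above the diameter, so r − 4r/(3π) = 1.31 − 0.555981 = 0.754019 m below the topmost point, so y_c = 2.1 + 0.754019 = 2.85402 m and h_c = 2.85402 × 0.649448 = 1.85354 m.
A = πr²/2 = π × 1.31²/2 = 2.69564 m².
Resultant F = γ·h_c·A = 12.3606 × 1.85354 × 2.69564 = 61.7594 kN.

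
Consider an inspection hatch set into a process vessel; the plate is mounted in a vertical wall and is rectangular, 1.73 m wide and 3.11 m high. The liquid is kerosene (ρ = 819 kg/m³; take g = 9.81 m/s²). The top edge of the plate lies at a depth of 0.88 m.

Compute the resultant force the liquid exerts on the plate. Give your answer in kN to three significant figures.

γ = ρg = 819 × 9.81 / 1000 = 8.03439 kN/m³.
The centroid lies 3.11/2 = 1.555 m below the top edge, so the centroid depth is h_c = 0.88 + 1.555 = 2.435 m.
A = 1.73 × 3.11 = 5.3803 m².
Resultant F = γ·h_c·A = 8.03439 × 2.435 × 5.3803 = 105.259 kN.

F ≈ 105 kN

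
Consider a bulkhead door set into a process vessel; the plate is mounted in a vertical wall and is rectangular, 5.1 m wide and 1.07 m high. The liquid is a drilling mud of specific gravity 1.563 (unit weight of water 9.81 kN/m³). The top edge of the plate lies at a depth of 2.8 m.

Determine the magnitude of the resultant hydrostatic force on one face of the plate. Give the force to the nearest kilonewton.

F ≈ 279 kN

γ = 1.563 × 9.81 = 15.33303 kN/m³.
The centroid lies 1.07/2 = 0.535 m below the top edge, so the centroid depth is h_c = 2.8 + 0.535 = 3.335 m.
A = 5.1 × 1.07 = 5.457 m².
Resultant F = γ·h_c·A = 15.33303 × 3.335 × 5.457 = 279.047 kN.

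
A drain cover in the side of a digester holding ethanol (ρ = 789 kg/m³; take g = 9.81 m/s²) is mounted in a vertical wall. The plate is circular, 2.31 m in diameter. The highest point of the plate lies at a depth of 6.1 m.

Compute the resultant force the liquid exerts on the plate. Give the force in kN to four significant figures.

γ = ρg = 789 × 9.81 / 1000 = 7.74009 kN/m³.
The centroid is at the centre, 1.155 m below the top of the plate, so the centroid depth is h_c = 6.1 + 1.155 = 7.255 m.
A = π(1.155)² = 4.19096 m².
Resultant F = γ·h_c·A = 7.74009 × 7.255 × 4.19096 = 235.341 kN.

F ≈ 235.3 kN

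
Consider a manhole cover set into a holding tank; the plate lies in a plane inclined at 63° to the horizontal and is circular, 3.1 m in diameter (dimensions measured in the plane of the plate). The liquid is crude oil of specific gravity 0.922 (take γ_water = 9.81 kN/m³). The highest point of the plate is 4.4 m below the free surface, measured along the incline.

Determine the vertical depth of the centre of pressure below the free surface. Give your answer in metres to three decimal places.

h_p = 5.391 m

γ = 0.922 × 9.81 = 9.04482 kN/m³.
Let θ = 63° be the plate's angle to the horizontal; measure y along the incline from where the plane meets the free surface. Vertical depth h = y·sinθ with sinθ = 0.891007.
The centroid is at the centre, 1.55 m below the top of the plate, so y_c = 4.4 + 1.55 = 5.95 m and h_c = 5.95 × 0.891007 = 5.30149 m.
A = π(1.55)² = 7.54768 m².
Resultant F = γ·h_c·A = 9.04482 × 5.30149 × 7.54768 = 361.919 kN.
I_c = πr⁴/4 = π × 1.55⁴/4 = 4.53332 m⁴.
Centre of pressure: y_p = y_c + I_c/(y_c·A) = 5.95 + 4.53332/(5.95 × 7.54768) = 5.95 + 0.100945 = 6.05095 m along the plane.
Vertically, h_p = y_p·sinθ = 6.05095 × 0.891007 = 5.39144 m.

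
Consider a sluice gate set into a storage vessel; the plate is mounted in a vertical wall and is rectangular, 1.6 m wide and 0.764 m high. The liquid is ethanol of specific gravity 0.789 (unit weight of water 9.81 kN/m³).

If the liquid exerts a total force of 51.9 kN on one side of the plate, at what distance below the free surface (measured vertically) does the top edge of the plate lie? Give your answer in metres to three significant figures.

γ = 0.789 × 9.81 = 7.74009 kN/m³.
A = 1.6 × 0.764 = 1.2224 m².
From F = γ·h_c·A, the centroid depth is h_c = 51.9/(7.74009 × 1.2224) = 5.4854 m.
The centroid lies 0.764/2 = 0.382 m below the top edge, so the top edge sits at h_top = 5.4854 − 0.382 = 5.1034 m below the surface.

d_top ≈ 5.10 m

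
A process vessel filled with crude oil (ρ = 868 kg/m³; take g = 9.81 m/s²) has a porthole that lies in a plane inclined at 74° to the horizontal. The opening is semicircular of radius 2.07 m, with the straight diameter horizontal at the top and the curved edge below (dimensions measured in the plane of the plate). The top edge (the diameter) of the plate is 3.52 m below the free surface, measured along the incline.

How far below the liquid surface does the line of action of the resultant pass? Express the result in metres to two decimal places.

h_p = 4.29 m

γ = ρg = 868 × 9.81 / 1000 = 8.51508 kN/m³.
Let θ = 74° be the plate's angle to the horizontal; measure y along the incline from where the plane meets the free surface. Vertical depth h = y·sinθ with sinθ = 0.961262.
The centroid of a semicircle lies 4r/(3π) = 0.878535 m from the diameter, here below the top edge, so y_c = 3.52 + 0.878535 = 4.39853 m and h_c = 4.39853 × 0.961262 = 4.22814 m.
A = πr²/2 = π × 2.07²/2 = 6.73071 m².
Resultant F = γ·h_c·A = 8.51508 × 4.22814 × 6.73071 = 242.325 kN.
I_c = (π/8 − 8/(9π))·r⁴ = 0.109757 × 2.07⁴ = 2.01518 m⁴.
Centre of pressure: y_p = y_c + I_c/(y_c·A) = 4.39853 + 2.01518/(4.39853 × 6.73071) = 4.39853 + 0.0680684 = 4.4666 m along the plane.
Vertically, h_p = y_p·sinθ = 4.4666 × 0.961262 = 4.29357 m.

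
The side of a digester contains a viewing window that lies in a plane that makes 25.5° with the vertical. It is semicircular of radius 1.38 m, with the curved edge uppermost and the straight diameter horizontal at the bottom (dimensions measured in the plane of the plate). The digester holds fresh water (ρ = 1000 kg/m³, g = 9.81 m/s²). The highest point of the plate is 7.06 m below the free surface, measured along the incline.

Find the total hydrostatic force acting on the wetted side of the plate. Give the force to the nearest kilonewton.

F ≈ 208 kN

γ = ρg = 1000 × 9.81 = 9810 N/m³ = 9.81 kN/m³.
The plate makes 25.5° with the vertical, i.e. θ = 90° − 25.5° = 64.5° to the horizontal. Measuring y along the incline from the free-surface line, vertical depth h = y·sinθ with sinθ = 0.902585.
The centroid lies 4r/(3π) = 0.58569 m above the diameter, so r − 4r/(3π) = 1.38 − 0.58569 = 0.79431 m below the topmost point, so y_c = 7.06 + 0.79431 = 7.85431 m and h_c = 7.85431 × 0.902585 = 7.08918 m.
A = πr²/2 = π × 1.38²/2 = 2.99142 m².
Resultant F = γ·h_c·A = 9.81 × 7.08918 × 2.99142 = 208.038 kN.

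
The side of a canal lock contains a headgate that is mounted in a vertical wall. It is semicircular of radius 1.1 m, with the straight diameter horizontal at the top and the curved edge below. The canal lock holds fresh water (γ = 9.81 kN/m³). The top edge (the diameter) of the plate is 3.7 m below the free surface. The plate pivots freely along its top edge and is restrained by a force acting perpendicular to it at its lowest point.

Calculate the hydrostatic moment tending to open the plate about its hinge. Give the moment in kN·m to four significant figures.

M ≈ 37.85 kN·m

γ = 9.81 kN/m³.
The centroid of a semicircle lies 4r/(3π) = 0.466854 m from the diameter, here below the top edge, so the centroid depth is h_c = 3.7 + 0.466854 = 4.16685 m.
A = πr²/2 = π × 1.1²/2 = 1.90066 m².
Resultant F = γ·h_c·A = 9.81 × 4.16685 × 1.90066 = 77.6929 kN.
I_c = (π/8 − 8/(9π))·r⁴ = 0.109757 × 1.1⁴ = 0.160695 m⁴.
Centre of pressure: y_p = y_c + I_c/(y_c·A) = 4.16685 + 0.160695/(4.16685 × 1.90066) = 4.16685 + 0.0202904 = 4.18714 m along the plane.
The resultant acts 0.466854 + 0.0202904 = 0.487144 m (along the plate) below the hinge at the top edge, so the moment about the hinge is M = F × 0.487144 = 77.6929 × 0.487144 = 37.8476 kN·m.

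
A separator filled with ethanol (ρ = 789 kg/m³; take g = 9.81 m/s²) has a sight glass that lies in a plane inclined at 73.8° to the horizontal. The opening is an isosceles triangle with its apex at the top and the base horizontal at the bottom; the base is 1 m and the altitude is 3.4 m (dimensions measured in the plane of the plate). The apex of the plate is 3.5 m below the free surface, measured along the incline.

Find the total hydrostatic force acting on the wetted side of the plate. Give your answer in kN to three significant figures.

F ≈ 72.9 kN

γ = ρg = 789 × 9.81 / 1000 = 7.74009 kN/m³.
Let θ = 73.8° be the plate's angle to the horizontal; measure y along the incline from where the plane meets the free surface. Vertical depth h = y·sinθ with sinθ = 0.960294.
With the apex up, the centroid sits 2h/3 = 2 × 3.4/3 = 2.26667 m below the apex, so y_c = 3.5 + 2.26667 = 5.76667 m and h_c = 5.76667 × 0.960294 = 5.5377 m.
A = ½ × 1 × 3.4 = 1.7 m².
Resultant F = γ·h_c·A = 7.74009 × 5.5377 × 1.7 = 72.8659 kN.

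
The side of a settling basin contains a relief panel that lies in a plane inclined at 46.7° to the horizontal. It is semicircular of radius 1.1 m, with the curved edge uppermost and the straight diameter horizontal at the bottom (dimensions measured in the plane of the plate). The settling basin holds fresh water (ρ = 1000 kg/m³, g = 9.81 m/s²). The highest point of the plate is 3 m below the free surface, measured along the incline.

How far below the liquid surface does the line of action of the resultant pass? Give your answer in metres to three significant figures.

γ = ρg = 1000 × 9.81 = 9810 N/m³ = 9.81 kN/m³.
Let θ = 46.7° be the plate's angle to the horizontal; measure y along the incline from where the plane meets the free surface. Vertical depth h = y·sinθ with sinθ = 0.727773.
The centroid lies 4r/(3π) = 0.466854 m above the diameter, so r − 4r/(3π) = 1.1 − 0.466854 = 0.633146 m below the topmost point, so y_c = 3 + 0.633146 = 3.63315 m and h_c = 3.63315 × 0.727773 = 2.64411 m.
A = πr²/2 = π × 1.1²/2 = 1.90066 m².
Resultant F = γ·h_c·A = 9.81 × 2.64411 × 1.90066 = 49.3007 kN.
I_c = (π/8 − 8/(9π))·r⁴ = 0.109757 × 1.1⁴ = 0.160695 m⁴.
Centre of pressure: y_p = y_c + I_c/(y_c·A) = 3.63315 + 0.160695/(3.63315 × 1.90066) = 3.63315 + 0.023271 = 3.65642 m along the plane.
Vertically, h_p = y_p·sinθ = 3.65642 × 0.727773 = 2.66104 m.

h_p = 2.66 m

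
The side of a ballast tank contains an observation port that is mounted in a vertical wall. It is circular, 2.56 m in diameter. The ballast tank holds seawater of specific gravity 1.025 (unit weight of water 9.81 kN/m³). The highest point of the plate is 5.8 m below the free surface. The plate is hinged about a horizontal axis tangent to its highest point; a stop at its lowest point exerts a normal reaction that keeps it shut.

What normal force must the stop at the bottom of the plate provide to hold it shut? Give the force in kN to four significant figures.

γ = 1.025 × 9.81 = 10.05525 kN/m³.
The centroid is at the centre, 1.28 m below the top of the plate, so the centroid depth is h_c = 5.8 + 1.28 = 7.08 m.
A = π(1.28)² = 5.14719 m².
Resultant F = γ·h_c·A = 10.05525 × 7.08 × 5.14719 = 366.434 kN.
I_c = πr⁴/4 = π × 1.28⁴/4 = 2.10829 m⁴.
Centre of pressure: y_p = y_c + I_c/(y_c·A) = 7.08 + 2.10829/(7.08 × 5.14719) = 7.08 + 0.0578531 = 7.13785 m along the plane.
The resultant acts 1.28 + 0.0578531 = 1.33785 m (along the plate) below the hinge at the top edge, so the moment about the hinge is M = F × 1.33785 = 366.434 × 1.33785 = 490.234 kN·m.
A normal force at the bottom, 2.56 m from the hinge, must supply this moment: P = 490.234/2.56 = 191.498 kN.

P ≈ 191.5 kN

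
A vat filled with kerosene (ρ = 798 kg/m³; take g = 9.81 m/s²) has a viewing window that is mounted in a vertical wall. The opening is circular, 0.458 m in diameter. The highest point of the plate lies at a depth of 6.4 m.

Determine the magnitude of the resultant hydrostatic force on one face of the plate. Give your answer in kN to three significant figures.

F ≈ 8.55 kN

γ = ρg = 798 × 9.81 / 1000 = 7.82838 kN/m³.
The centroid is at the centre, 0.229 m below the top of the plate, so the centroid depth is h_c = 6.4 + 0.229 = 6.629 m.
A = π(0.229)² = 0.164748 m².
Resultant F = γ·h_c·A = 7.82838 × 6.629 × 0.164748 = 8.54949 kN.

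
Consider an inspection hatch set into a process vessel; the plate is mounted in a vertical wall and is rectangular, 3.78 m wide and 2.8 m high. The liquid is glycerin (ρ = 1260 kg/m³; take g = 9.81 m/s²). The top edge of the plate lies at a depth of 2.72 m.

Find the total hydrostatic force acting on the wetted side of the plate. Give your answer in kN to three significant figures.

F ≈ 539 kN

γ = ρg = 1260 × 9.81 / 1000 = 12.3606 kN/m³.
The centroid lies 2.8/2 = 1.4 m below the top edge, so the centroid depth is h_c = 2.72 + 1.4 = 4.12 m.
A = 3.78 × 2.8 = 10.584 m².
Resultant F = γ·h_c·A = 12.3606 × 4.12 × 10.584 = 538.997 kN.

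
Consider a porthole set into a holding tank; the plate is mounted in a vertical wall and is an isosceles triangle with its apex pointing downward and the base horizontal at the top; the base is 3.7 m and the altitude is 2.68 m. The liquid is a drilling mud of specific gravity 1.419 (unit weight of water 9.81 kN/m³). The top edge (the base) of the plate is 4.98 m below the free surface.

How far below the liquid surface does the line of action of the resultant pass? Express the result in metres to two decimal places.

h_p = 5.94 m

γ = 1.419 × 9.81 = 13.92039 kN/m³.
With the apex down, the centroid sits h/3 = 2.68/3 = 0.893333 m below the base (the top edge), so the centroid depth is h_c = 4.98 + 0.893333 = 5.87333 m.
A = ½ × 3.7 × 2.68 = 4.958 m².
Resultant F = γ·h_c·A = 13.92039 × 5.87333 × 4.958 = 405.361 kN.
I_c = b·h³/36 = 3.7 × 2.68³/36 = 1.97835 m⁴.
Centre of pressure: y_p = y_c + I_c/(y_c·A) = 5.87333 + 1.97835/(5.87333 × 4.958) = 5.87333 + 0.0679379 = 5.94127 m along the plane.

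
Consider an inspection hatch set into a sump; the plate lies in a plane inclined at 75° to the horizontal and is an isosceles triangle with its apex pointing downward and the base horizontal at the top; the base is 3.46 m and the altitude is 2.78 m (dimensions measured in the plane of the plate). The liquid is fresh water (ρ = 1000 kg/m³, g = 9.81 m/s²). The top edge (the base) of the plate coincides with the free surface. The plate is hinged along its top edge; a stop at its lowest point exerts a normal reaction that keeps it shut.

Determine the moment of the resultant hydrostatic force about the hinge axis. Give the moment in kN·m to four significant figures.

γ = ρg = 1000 × 9.81 = 9810 N/m³ = 9.81 kN/m³.
Let θ = 75° be the plate's angle to the horizontal; measure y along the incline from where the plane meets the free surface. Vertical depth h = y·sinθ with sinθ = 0.965926.
With the apex down, the centroid sits h/3 = 2.78/3 = 0.926667 m below the base (the top edge), so y_c = 0.926667 m and h_c = 0.926667 × 0.965926 = 0.895092 m.
A = ½ × 3.46 × 2.78 = 4.8094 m².
Resultant F = γ·h_c·A = 9.81 × 0.895092 × 4.8094 = 42.2306 kN.
I_c = b·h³/36 = 3.46 × 2.78³/36 = 2.06494 m⁴.
Centre of pressure: y_p = y_c + I_c/(y_c·A) = 0.926667 + 2.06494/(0.926667 × 4.8094) = 0.926667 + 0.463333 = 1.39 m along the plane.
The resultant acts 0.926667 + 0.463333 = 1.39 m (along the plate) below the hinge at the top edge, so the moment about the hinge is M = F × 1.39 = 42.2306 × 1.39 = 58.7005 kN·m.

M ≈ 58.70 kN·m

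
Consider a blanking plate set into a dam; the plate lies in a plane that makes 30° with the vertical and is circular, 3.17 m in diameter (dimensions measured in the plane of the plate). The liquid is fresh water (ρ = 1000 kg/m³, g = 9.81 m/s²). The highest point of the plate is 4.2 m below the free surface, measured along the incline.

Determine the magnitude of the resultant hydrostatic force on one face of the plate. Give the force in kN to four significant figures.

γ = ρg = 1000 × 9.81 = 9810 N/m³ = 9.81 kN/m³.
The plate makes 30° with the vertical, i.e. θ = 90° − 30° = 60° to the horizontal. Measuring y along the incline from the free-surface line, vertical depth h = y·sinθ with sinθ = 0.866025.
The centroid is at the centre, 1.585 m below the top of the plate, so y_c = 4.2 + 1.585 = 5.785 m and h_c = 5.785 × 0.866025 = 5.00995 m.
A = π(1.585)² = 7.89239 m².
Resultant F = γ·h_c·A = 9.81 × 5.00995 × 7.89239 = 387.892 kN.

F ≈ 387.9 kN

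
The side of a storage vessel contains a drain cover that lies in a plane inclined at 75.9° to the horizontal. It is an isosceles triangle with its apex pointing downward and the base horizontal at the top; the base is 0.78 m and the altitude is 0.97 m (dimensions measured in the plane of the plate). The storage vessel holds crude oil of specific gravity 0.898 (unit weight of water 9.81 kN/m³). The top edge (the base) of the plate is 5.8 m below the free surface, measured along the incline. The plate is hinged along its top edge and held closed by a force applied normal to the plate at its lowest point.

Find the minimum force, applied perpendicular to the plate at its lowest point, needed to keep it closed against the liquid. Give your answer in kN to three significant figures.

P ≈ 6.77 kN

γ = 0.898 × 9.81 = 8.80938 kN/m³.
Let θ = 75.9° be the plate's angle to the horizontal; measure y along the incline from where the plane meets the free surface. Vertical depth h = y·sinθ with sinθ = 0.969872.
With the apex down, the centroid sits h/3 = 0.97/3 = 0.323333 m below the base (the top edge), so y_c = 5.8 + 0.323333 = 6.12333 m and h_c = 6.12333 × 0.969872 = 5.93885 m.
A = ½ × 0.78 × 0.97 = 0.3783 m².
Resultant F = γ·h_c·A = 8.80938 × 5.93885 × 0.3783 = 19.7917 kN.
I_c = b·h³/36 = 0.78 × 0.97³/36 = 0.0197746 m⁴.
Centre of pressure: y_p = y_c + I_c/(y_c·A) = 6.12333 + 0.0197746/(6.12333 × 0.3783) = 6.12333 + 0.00853658 = 6.13187 m along the plane.
The resultant acts 0.323333 + 0.00853658 = 0.33187 m (along the plate) below the hinge at the top edge, so the moment about the hinge is M = F × 0.33187 = 19.7917 × 0.33187 = 6.56827 kN·m.
A normal force at the bottom, 0.97 m from the hinge, must supply this moment: P = 6.56827/0.97 = 6.77141 kN.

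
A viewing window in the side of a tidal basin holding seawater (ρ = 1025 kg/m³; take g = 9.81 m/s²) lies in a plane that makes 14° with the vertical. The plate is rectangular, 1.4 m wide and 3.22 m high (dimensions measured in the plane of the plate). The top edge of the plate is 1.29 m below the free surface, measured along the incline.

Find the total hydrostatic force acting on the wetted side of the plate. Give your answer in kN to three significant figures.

F ≈ 128 kN

γ = ρg = 1025 × 9.81 / 1000 = 10.05525 kN/m³.
The plate makes 14° with the vertical, i.e. θ = 90° − 14° = 76° to the horizontal. Measuring y along the incline from the free-surface line, vertical depth h = y·sinθ with sinθ = 0.970296.
The centroid lies 3.22/2 = 1.61 m below the top edge, so y_c = 1.29 + 1.61 = 2.9 m and h_c = 2.9 × 0.970296 = 2.81386 m.
A = 1.4 × 3.22 = 4.508 m².
Resultant F = γ·h_c·A = 10.05525 × 2.81386 × 4.508 = 127.55 kN.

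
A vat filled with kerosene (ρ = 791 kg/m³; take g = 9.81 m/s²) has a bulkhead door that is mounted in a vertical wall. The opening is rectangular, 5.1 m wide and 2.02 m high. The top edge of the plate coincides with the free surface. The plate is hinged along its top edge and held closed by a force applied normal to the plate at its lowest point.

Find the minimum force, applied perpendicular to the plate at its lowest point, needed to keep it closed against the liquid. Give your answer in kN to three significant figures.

P ≈ 53.8 kN

γ = ρg = 791 × 9.81 / 1000 = 7.75971 kN/m³.
The centroid lies 2.02/2 = 1.01 m below the top edge, so the centroid depth is h_c = 1.01 m.
A = 5.1 × 2.02 = 10.302 m².
Resultant F = γ·h_c·A = 7.75971 × 1.01 × 10.302 = 80.7399 kN.
I_c = b·h³/12 = 5.1 × 2.02³/12 = 3.50302 m⁴.
Centre of pressure: y_p = y_c + I_c/(y_c·A) = 1.01 + 3.50302/(1.01 × 10.302) = 1.01 + 0.336666 = 1.34667 m along the plane.
The resultant acts 1.01 + 0.336666 = 1.34667 m (along the plate) below the hinge at the top edge, so the moment about the hinge is M = F × 1.34667 = 80.7399 × 1.34667 = 108.73 kN·m.
A normal force at the bottom, 2.02 m from the hinge, must supply this moment: P = 108.73/2.02 = 53.8267 kN.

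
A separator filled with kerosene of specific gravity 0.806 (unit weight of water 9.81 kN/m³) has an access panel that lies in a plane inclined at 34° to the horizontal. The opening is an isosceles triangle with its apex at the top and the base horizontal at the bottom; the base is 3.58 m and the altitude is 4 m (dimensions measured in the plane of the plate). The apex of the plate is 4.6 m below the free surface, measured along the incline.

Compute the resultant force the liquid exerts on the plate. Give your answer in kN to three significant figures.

γ = 0.806 × 9.81 = 7.90686 kN/m³.
Let θ = 34° be the plate's angle to the horizontal; measure y along the incline from where the plane meets the free surface. Vertical depth h = y·sinθ with sinθ = 0.559193.
With the apex up, the centroid sits 2h/3 = 2 × 4/3 = 2.66667 m below the apex, so y_c = 4.6 + 2.66667 = 7.26667 m and h_c = 7.26667 × 0.559193 = 4.06347 m.
A = ½ × 3.58 × 4 = 7.16 m².
Resultant F = γ·h_c·A = 7.90686 × 4.06347 × 7.16 = 230.046 kN.

F ≈ 230 kN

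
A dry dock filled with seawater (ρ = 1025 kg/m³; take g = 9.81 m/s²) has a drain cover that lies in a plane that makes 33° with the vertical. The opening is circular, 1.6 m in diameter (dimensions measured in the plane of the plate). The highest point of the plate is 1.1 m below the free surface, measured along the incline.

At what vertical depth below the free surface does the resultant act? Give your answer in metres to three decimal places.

γ = ρg = 1025 × 9.81 / 1000 = 10.05525 kN/m³.
The plate makes 33° with the vertical, i.e. θ = 90° − 33° = 57° to the horizontal. Measuring y along the incline from the free-surface line, vertical depth h = y·sinθ with sinθ = 0.838671.
The centroid is at the centre, 0.8 m below the top of the plate, so y_c = 1.1 + 0.8 = 1.9 m and h_c = 1.9 × 0.838671 = 1.59347 m.
A = π(0.8)² = 2.01062 m².
Resultant F = γ·h_c·A = 10.05525 × 1.59347 × 2.01062 = 32.2156 kN.
I_c = πr⁴/4 = π × 0.8⁴/4 = 0.321699 m⁴.
Centre of pressure: y_p = y_c + I_c/(y_c·A) = 1.9 + 0.321699/(1.9 × 2.01062) = 1.9 + 0.0842105 = 1.98421 m along the plane.
Vertically, h_p = y_p·sinθ = 1.98421 × 0.838671 = 1.6641 m.

h_p = 1.664 m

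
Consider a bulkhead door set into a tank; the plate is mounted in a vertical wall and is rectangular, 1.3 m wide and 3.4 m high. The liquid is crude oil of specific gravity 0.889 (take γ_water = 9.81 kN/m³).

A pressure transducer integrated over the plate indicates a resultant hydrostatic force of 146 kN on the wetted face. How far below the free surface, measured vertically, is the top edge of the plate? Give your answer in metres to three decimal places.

γ = 0.889 × 9.81 = 8.72109 kN/m³.
A = 1.3 × 3.4 = 4.42 m².
From F = γ·h_c·A, the centroid depth is h_c = 146/(8.72109 × 4.42) = 3.78756 m.
The centroid lies 3.4/2 = 1.7 m below the top edge, so the top edge sits at h_top = 3.78756 − 1.7 = 2.08756 m below the surface.

d_top ≈ 2.088 m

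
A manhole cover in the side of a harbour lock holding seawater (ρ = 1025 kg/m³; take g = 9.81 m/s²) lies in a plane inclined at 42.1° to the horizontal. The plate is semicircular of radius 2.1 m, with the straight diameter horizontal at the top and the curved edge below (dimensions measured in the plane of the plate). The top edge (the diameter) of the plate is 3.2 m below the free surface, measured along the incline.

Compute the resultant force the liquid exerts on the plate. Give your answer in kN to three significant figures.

γ = ρg = 1025 × 9.81 / 1000 = 10.05525 kN/m³.
Let θ = 42.1° be the plate's angle to the horizontal; measure y along the incline from where the plane meets the free surface. Vertical depth h = y·sinθ with sinθ = 0.670427.
The centroid of a semicircle lies 4r/(3π) = 0.891268 m from the diameter, here below the top edge, so y_c = 3.2 + 0.891268 = 4.09127 m and h_c = 4.09127 × 0.670427 = 2.7429 m.
A = πr²/2 = π × 2.1²/2 = 6.92721 m².
Resultant F = γ·h_c·A = 10.05525 × 2.7429 × 6.92721 = 191.056 kN.

F ≈ 191 kN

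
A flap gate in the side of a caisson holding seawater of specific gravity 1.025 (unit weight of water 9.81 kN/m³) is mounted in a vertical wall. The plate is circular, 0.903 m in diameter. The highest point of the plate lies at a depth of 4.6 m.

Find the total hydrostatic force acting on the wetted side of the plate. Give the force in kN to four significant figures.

γ = 1.025 × 9.81 = 10.05525 kN/m³.
The centroid is at the centre, 0.4515 m below the top of the plate, so the centroid depth is h_c = 4.6 + 0.4515 = 5.0515 m.
A = π(0.4515)² = 0.640421 m².
Resultant F = γ·h_c·A = 10.05525 × 5.0515 × 0.640421 = 32.5296 kN.

F ≈ 32.53 kN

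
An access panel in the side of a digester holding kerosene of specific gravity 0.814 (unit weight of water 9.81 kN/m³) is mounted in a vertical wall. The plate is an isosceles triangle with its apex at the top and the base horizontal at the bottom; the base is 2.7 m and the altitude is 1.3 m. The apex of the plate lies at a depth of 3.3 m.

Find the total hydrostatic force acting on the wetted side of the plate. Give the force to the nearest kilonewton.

γ = 0.814 × 9.81 = 7.98534 kN/m³.
With the apex up, the centroid sits 2h/3 = 2 × 1.3/3 = 0.866667 m below the apex, so the centroid depth is h_c = 3.3 + 0.866667 = 4.16667 m.
A = ½ × 2.7 × 1.3 = 1.755 m².
Resultant F = γ·h_c·A = 7.98534 × 4.16667 × 1.755 = 58.3928 kN.

F ≈ 58 kN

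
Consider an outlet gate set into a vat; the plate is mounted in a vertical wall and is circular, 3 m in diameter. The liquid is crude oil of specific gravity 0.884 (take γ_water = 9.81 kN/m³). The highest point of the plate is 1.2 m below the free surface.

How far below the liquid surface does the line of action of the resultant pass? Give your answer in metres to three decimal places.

h_p = 2.908 m

γ = 0.884 × 9.81 = 8.67204 kN/m³.
The centroid is at the centre, 1.5 m below the top of the plate, so the centroid depth is h_c = 1.2 + 1.5 = 2.7 m.
A = π(1.5)² = 7.06858 m².
Resultant F = γ·h_c·A = 8.67204 × 2.7 × 7.06858 = 165.507 kN.
I_c = πr⁴/4 = π × 1.5⁴/4 = 3.97608 m⁴.
Centre of pressure: y_p = y_c + I_c/(y_c·A) = 2.7 + 3.97608/(2.7 × 7.06858) = 2.7 + 0.208334 = 2.90833 m along the plane.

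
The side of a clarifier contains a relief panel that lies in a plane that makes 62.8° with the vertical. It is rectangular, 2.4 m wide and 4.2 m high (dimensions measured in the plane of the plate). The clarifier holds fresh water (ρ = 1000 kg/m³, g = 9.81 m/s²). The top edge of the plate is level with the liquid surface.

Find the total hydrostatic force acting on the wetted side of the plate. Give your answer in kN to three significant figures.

F ≈ 94.9 kN

γ = ρg = 1000 × 9.81 = 9810 N/m³ = 9.81 kN/m³.
The plate makes 62.8° with the vertical, i.e. θ = 90° − 62.8° = 27.2° to the horizontal. Measuring y along the incline from the free-surface line, vertical depth h = y·sinθ with sinθ = 0.457098.
The centroid lies 4.2/2 = 2.1 m below the top edge, so y_c = 2.1 m and h_c = 2.1 × 0.457098 = 0.959906 m.
A = 2.4 × 4.2 = 10.08 m².
Resultant F = γ·h_c·A = 9.81 × 0.959906 × 10.08 = 94.9201 kN.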